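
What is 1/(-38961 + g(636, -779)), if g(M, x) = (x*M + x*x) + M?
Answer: 1/73072 ≈ 1.3685e-5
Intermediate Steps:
g(M, x) = M + x² + M*x (g(M, x) = (M*x + x²) + M = (x² + M*x) + M = M + x² + M*x)
1/(-38961 + g(636, -779)) = 1/(-38961 + (636 + (-779)² + 636*(-779))) = 1/(-38961 + (636 + 606841 - 495444)) = 1/(-38961 + 112033) = 1/73072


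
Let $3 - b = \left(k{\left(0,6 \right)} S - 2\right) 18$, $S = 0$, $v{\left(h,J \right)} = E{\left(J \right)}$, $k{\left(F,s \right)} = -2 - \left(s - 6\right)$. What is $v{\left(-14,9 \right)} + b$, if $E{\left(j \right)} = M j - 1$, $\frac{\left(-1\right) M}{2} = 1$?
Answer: $20$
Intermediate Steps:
$M = -2$ ($M = \left(-2\right) 1 = -2$)
$k{\left(F,s \right)} = 4 - s$ ($k{\left(F,s \right)} = -2 - \left(s - 6\right) = -2 - \left(-6 + s\right) = 4 - s$)
$E{\left(j \right)} = -1 - 2 j$ ($E{\left(j \right)} = - 2 j - 1 = -1 - 2 j$)
$v{\left(h,J \right)} = -1 - 2 J$
$b = 39$ ($b = 3 - \left(\left(4 - 6\right) 0 - 2\right) 18 = 3 - \left(\left(-2\right) 0 - 2\right) 18 = 3 - \left(0 - 2\right) 18 = 3 - \left(-2\right) 18 = 3 - -36 = 3 + 36 = 39$)
$v{\left(-14,9 \right)} + b = \left(-1 - 18\right) + 39 = -19 + 39 = 20$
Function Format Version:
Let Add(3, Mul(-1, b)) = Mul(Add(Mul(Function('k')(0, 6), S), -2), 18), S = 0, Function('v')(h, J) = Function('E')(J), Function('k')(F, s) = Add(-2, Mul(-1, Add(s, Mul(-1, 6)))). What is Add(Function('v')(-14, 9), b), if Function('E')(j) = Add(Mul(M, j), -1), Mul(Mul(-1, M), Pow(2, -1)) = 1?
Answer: 20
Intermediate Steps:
M = -2 (M = Mul(-2, 1) = -2)
Function('k')(F, s) = Add(4, Mul(-1, s)) (Function('k')(F, s) = Add(-2, Mul(-1, Add(s, -6))) = Add(-2, Mul(-1, Add(-6, s))) = Add(-2, Add(6, Mul(-1, s))) = Add(4, Mul(-1, s)))
Function('E')(j) = Add(-1, Mul(-2, j)) (Function('E')(j) = Add(Mul(-2, j), -1) = Add(-1, Mul(-2, j)))
Function('v')(h, J) = Add(-1, Mul(-2, J))
b = 39 (b = Add(3, Mul(-1, Mul(Add(Mul(Add(4, Mul(-1, 6)), 0), -2), 18))) = Add(3, Mul(-1, Mul(Add(Mul(Add(4, -6), 0), -2), 18))) = Add(3, Mul(-1, Mul(Add(Mul(-2, 0), -2), 18))) = Add(3, Mul(-1, Mul(Add(0, -2), 18))) = Add(3, Mul(-1, Mul(-2, 18))) = Add(3, Mul(-1, -36)) = Add(3, 36) = 39)
Add(Function('v')(-14, 9), b) = Add(Add(-1, Mul(-2, 9)), 39) = Add(Add(-1, -18), 39) = Add(-19, 39) = 20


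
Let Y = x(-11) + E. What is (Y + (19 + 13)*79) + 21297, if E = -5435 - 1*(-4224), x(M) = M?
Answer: 22603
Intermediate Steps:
E = -1211 (E = -5435 + 4224 = -1211)
Y = -1222 (Y = -11 - 1211 = -1222)
(Y + (19 + 13)*79) + 21297 = (-1222 + (19 + 13)*79) + 21297 = (-1222 + 32*79) + 21297 = (-1222 + 2528) + 21297 = 1306 + 21297 = 22603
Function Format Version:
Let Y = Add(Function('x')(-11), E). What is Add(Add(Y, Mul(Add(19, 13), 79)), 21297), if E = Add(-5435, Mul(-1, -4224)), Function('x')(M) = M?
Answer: 22603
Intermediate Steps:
E = -1211 (E = Add(-5435, 4224) = -1211)
Y = -1222 (Y = Add(-11, -1211) = -1222)
Add(Add(Y, Mul(Add(19, 13), 79)), 21297) = Add(Add(-1222, Mul(Add(19, 13), 79)), 21297) = Add(Add(-1222, Mul(32, 79)), 21297) = Add(Add(-1222, 2528), 21297) = Add(1306, 21297) = 22603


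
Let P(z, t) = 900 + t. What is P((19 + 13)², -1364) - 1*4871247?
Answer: -4871711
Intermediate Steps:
P((19 + 13)², -1364) - 1*4871247 = (900 - 1364) - 1*4871247 = -464 - 4871247 = -4871711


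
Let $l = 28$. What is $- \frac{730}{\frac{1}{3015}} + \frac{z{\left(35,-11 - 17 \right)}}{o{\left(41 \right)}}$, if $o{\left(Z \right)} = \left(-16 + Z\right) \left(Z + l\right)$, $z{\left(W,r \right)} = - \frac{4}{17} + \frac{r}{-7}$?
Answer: $- \frac{64542858686}{29325} \approx -2.2009 \cdot 10^{6}$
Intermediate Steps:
$z{\left(W,r \right)} = - \frac{4}{17} - \frac{r}{7}$ ($z{\left(W,r \right)} = \left(-4\right) \frac{1}{17} + r \left(- \frac{1}{7}\right) = - \frac{4}{17} - \frac{r}{7}$)
$o{\left(Z \right)} = \left(-16 + Z\right) \left(28 + Z\right)$ ($o{\left(Z \right)} = \left(-16 + Z\right) \left(Z + 28\right) = \left(-16 + Z\right) \left(28 + Z\right)$)
$- \frac{730}{\frac{1}{3015}} + \frac{z{\left(35,-11 - 17 \right)}}{o{\left(41 \right)}} = - \frac{730}{\frac{1}{3015}} + \frac{- \frac{4}{17} - \frac{-11 - 17}{7}}{-448 + 41^{2} + 12 \cdot 41} = - 730 \frac{1}{\frac{1}{3015}} + \frac{- \frac{4}{17} - -4}{-448 + 1681 + 492} = \left(-730\right) 3015 + \frac{- \frac{4}{17} + 4}{1725} = -2200950 + \frac{64}{17} \cdot \frac{1}{1725} = -2200950 + \frac{64}{29325} = - \frac{64542858686}{29325}$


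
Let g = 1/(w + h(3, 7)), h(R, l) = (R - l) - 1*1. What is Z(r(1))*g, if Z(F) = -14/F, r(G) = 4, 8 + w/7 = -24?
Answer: 7/458 ≈ 0.015284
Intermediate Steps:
h(R, l) = -1 + R - l (h(R, l) = (R - l) - 1 = -1 + R - l)
w = -224 (w = -56 + 7*(-24) = -56 - 168 = -224)
g = -1/229 (g = 1/(-224 + (-1 + 3 - 1*7)) = 1/(-224 + (-1 + 3 - 7)) = 1/(-224 - 5) = 1/(-229) = -1/229 ≈ -0.0043668)
Z(r(1))*g = -14/4*(-1/229) = -14*¼*(-1/229) = -7/2*(-1/229) = 7/458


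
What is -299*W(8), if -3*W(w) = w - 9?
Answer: -299/3 ≈ -99.667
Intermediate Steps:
W(w) = 3 - w/3 (W(w) = -(w - 9)/3 = -(-9 + w)/3 = 3 - w/3)
-299*W(8) = -299*(3 - ⅓*8) = -299*(3 - 8/3) = -299*⅓ = -299/3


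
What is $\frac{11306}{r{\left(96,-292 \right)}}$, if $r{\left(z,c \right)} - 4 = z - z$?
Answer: $\frac{5653}{2} \approx 2826.5$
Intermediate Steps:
$r{\left(z,c \right)} = 4$ ($r{\left(z,c \right)} = 4 + \left(z - z\right) = 4 + 0 = 4$)
$\frac{11306}{r{\left(96,-292 \right)}} = \frac{11306}{4} = 11306 \cdot \frac{1}{4} = \frac{5653}{2}$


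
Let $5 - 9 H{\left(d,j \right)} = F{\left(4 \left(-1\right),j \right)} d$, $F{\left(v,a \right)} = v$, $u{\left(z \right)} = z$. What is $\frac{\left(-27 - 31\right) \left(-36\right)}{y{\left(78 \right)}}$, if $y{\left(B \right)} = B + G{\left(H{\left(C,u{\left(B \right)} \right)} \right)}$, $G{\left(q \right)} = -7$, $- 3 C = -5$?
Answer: $\frac{2088}{71} \approx 29.408$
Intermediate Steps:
$C = \frac{5}{3}$ ($C = \left(- \frac{1}{3}\right) \left(-5\right) = \frac{5}{3} \approx 1.6667$)
$H{\left(d,j \right)} = \frac{5}{9} + \frac{4 d}{9}$ ($H{\left(d,j \right)} = \frac{5}{9} - \frac{4 \left(-1\right) d}{9} = \frac{5}{9} - \frac{\left(-4\right) d}{9} = \frac{5}{9} + \frac{4 d}{9}$)
$y{\left(B \right)} = -7 + B$ ($y{\left(B \right)} = B - 7 = -7 + B$)
$\frac{\left(-27 - 31\right) \left(-36\right)}{y{\left(78 \right)}} = \frac{\left(-27 - 31\right) \left(-36\right)}{-7 + 78} = \frac{\left(-58\right) \left(-36\right)}{71} = 2088 \cdot \frac{1}{71} = \frac{2088}{71}$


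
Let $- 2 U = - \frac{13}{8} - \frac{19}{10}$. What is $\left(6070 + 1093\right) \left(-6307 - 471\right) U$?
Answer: $- \frac{3422832387}{40} \approx -8.5571 \cdot 10^{7}$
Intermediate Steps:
$U = \frac{141}{80}$ ($U = - \frac{- \frac{13}{8} - \frac{19}{10}}{2} = \left(- \frac{1}{2}\right) \left(- \frac{141}{40}\right) = \frac{141}{80} \approx 1.7625$)
$\left(6070 + 1093\right) \left(-6307 - 471\right) U = \left(6070 + 1093\right) \left(-6307 - 471\right) \frac{141}{80} = 7163 \left(-6778\right) \frac{141}{80} = \left(-48550814\right) \frac{141}{80} = - \frac{3422832387}{40}$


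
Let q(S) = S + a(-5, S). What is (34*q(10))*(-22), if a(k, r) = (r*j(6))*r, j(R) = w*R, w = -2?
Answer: 890120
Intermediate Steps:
j(R) = -2*R
a(k, r) = -12*r² (a(k, r) = (r*(-2*6))*r = (r*(-12))*r = (-12*r)*r = -12*r²)
q(S) = S - 12*S²
(34*q(10))*(-22) = (34*(10*(1 - 12*10)))*(-22) = (34*(10*(1 - 120)))*(-22) = (34*(10*(-119)))*(-22) = (34*(-1190))*(-22) = -40460*(-22) = 890120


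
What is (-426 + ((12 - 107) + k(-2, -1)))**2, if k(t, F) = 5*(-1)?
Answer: 276676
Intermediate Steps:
k(t, F) = -5
(-426 + ((12 - 107) + k(-2, -1)))**2 = (-426 + ((12 - 107) - 5))**2 = (-426 + (-95 - 5))**2 = (-426 - 100)**2 = (-526)**2 = 276676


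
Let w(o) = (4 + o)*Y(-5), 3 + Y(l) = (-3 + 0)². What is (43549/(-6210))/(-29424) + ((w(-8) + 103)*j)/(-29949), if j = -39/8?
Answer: 23891819927/1824124108320 ≈ 0.013098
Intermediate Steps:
Y(l) = 6 (Y(l) = -3 + (-3 + 0)² = -3 + (-3)² = -3 + 9 = 6)
j = -39/8 (j = -39*⅛ = -39/8 ≈ -4.8750)
w(o) = 24 + 6*o (w(o) = (4 + o)*6 = 24 + 6*o)
(43549/(-6210))/(-29424) + ((w(-8) + 103)*j)/(-29949) = (43549/(-6210))/(-29424) + (((24 + 6*(-8)) + 103)*(-39/8))/(-29949) = (43549*(-1/6210))*(-1/29424) + (((24 - 48) + 103)*(-39/8))*(-1/29949) = -43549/6210*(-1/29424) + ((-24 + 103)*(-39/8))*(-1/29949) = 43549/182723040 + (79*(-39/8))*(-1/29949) = 43549/182723040 - 3081/8*(-1/29949) = 43549/182723040 + 1027/79864 = 23891819927/1824124108320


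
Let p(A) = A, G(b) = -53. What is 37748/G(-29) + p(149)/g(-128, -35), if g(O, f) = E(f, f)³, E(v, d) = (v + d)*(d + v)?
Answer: -4441014451992103/6235397000000 ≈ -712.23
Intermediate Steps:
E(v, d) = (d + v)² (E(v, d) = (d + v)*(d + v) = (d + v)²)
g(O, f) = 64*f⁶ (g(O, f) = ((f + f)²)³ = ((2*f)²)³ = (4*f²)³ = 64*f⁶)
37748/G(-29) + p(149)/g(-128, -35) = 37748/(-53) + 149/((64*(-35)⁶)) = 37748*(-1/53) + 149/((64*1838265625)) = -37748/53 + 149/117649000000 = -4441014451992103/6235397000000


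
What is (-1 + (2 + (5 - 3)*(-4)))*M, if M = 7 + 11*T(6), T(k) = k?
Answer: -511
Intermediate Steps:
M = 73 (M = 7 + 11*6 = 7 + 66 = 73)
(-1 + (2 + (5 - 3)*(-4)))*M = (-1 + (2 + (5 - 3)*(-4)))*73 = (-1 + (2 + 2*(-4)))*73 = (-1 + (2 - 8))*73 = (-1 - 6)*73 = -7*73 = -511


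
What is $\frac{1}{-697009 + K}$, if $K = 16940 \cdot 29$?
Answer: $- \frac{1}{205749} \approx -4.8603 \cdot 10^{-6}$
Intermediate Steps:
$K = 491260$
$\frac{1}{-697009 + K} = \frac{1}{-697009 + 491260} = \frac{1}{-205749} = - \frac{1}{205749}$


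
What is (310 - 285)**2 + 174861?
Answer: 175486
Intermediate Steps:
(310 - 285)**2 + 174861 = 25**2 + 174861 = 625 + 174861 = 175486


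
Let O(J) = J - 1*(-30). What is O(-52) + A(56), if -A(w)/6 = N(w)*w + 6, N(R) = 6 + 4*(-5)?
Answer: 4646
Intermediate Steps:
O(J) = 30 + J (O(J) = J + 30 = 30 + J)
N(R) = -14 (N(R) = 6 - 20 = -14)
A(w) = -36 + 84*w (A(w) = -6*(-14*w + 6) = -6*(6 - 14*w) = -36 + 84*w)
O(-52) + A(56) = (30 - 52) + (-36 + 84*56) = -22 + (-36 + 4704) = -22 + 4668 = 4646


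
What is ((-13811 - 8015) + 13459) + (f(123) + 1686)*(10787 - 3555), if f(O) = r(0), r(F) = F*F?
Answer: 12184785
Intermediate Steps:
r(F) = F²
f(O) = 0 (f(O) = 0² = 0)
((-13811 - 8015) + 13459) + (f(123) + 1686)*(10787 - 3555) = ((-13811 - 8015) + 13459) + (0 + 1686)*(10787 - 3555) = (-21826 + 13459) + 1686*7232 = -8367 + 12193152 = 12184785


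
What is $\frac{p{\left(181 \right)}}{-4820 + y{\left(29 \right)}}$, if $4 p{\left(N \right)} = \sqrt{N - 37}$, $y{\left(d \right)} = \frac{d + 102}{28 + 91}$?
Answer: $- \frac{357}{573449} \approx -0.00062255$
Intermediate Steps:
$y{\left(d \right)} = \frac{6}{7} + \frac{d}{119}$ ($y{\left(d \right)} = \frac{102 + d}{119} = \left(102 + d\right) \frac{1}{119} = \frac{6}{7} + \frac{d}{119}$)
$p{\left(N \right)} = \frac{\sqrt{-37 + N}}{4}$ ($p{\left(N \right)} = \frac{\sqrt{N - 37}}{4} = \frac{\sqrt{-37 + N}}{4}$)
$\frac{p{\left(181 \right)}}{-4820 + y{\left(29 \right)}} = \frac{\frac{1}{4} \sqrt{-37 + 181}}{-4820 + \left(\frac{6}{7} + \frac{1}{119} \cdot 29\right)} = \frac{\frac{1}{4} \sqrt{144}}{-4820 + \left(\frac{6}{7} + \frac{29}{119}\right)} = \frac{\frac{1}{4} \cdot 12}{-4820 + \frac{131}{119}} = \frac{3}{- \frac{573449}{119}} = 3 \left(- \frac{119}{573449}\right) = - \frac{357}{573449}$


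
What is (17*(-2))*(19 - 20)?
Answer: 34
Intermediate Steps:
(17*(-2))*(19 - 20) = -34*(-1) = 34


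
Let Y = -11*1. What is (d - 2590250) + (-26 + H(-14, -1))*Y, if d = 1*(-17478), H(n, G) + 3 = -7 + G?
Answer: -2607321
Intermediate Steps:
Y = -11
H(n, G) = -10 + G (H(n, G) = -3 + (-7 + G) = -10 + G)
d = -17478
(d - 2590250) + (-26 + H(-14, -1))*Y = (-17478 - 2590250) + (-26 + (-10 - 1))*(-11) = -2607728 + (-26 - 11)*(-11) = -2607728 - 37*(-11) = -2607728 + 407 = -2607321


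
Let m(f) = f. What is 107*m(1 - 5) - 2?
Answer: -430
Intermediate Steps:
107*m(1 - 5) - 2 = 107*(1 - 5) - 2 = 107*(-4) - 2 = -428 - 2 = -430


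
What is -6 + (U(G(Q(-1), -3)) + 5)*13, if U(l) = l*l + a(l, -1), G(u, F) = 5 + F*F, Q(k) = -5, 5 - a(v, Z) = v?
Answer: 2490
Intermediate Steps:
a(v, Z) = 5 - v
G(u, F) = 5 + F²
U(l) = 5 + l² - l (U(l) = l*l + (5 - l) = l² + (5 - l) = 5 + l² - l)
-6 + (U(G(Q(-1), -3)) + 5)*13 = -6 + ((5 + (5 + (-3)²)² - (5 + (-3)²)) + 5)*13 = -6 + ((5 + (5 + 9)² - (5 + 9)) + 5)*13 = -6 + ((5 + 14² - 1*14) + 5)*13 = -6 + ((5 + 196 - 14) + 5)*13 = -6 + (187 + 5)*13 = -6 + 192*13 = -6 + 2496 = 2490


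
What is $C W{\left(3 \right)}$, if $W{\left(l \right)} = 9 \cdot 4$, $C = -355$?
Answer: $-12780$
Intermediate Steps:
$W{\left(l \right)} = 36$
$C W{\left(3 \right)} = \left(-355\right) 36 = -12780$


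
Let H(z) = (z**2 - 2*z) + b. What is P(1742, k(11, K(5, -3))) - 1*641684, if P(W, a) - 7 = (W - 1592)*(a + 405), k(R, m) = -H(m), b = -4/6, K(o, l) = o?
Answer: -583077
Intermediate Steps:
b = -2/3 (b = -4*1/6 = -2/3 ≈ -0.66667)
H(z) = -2/3 + z**2 - 2*z (H(z) = (z**2 - 2*z) - 2/3 = -2/3 + z**2 - 2*z)
k(R, m) = 2/3 - m**2 + 2*m (k(R, m) = -(-2/3 + m**2 - 2*m) = 2/3 - m**2 + 2*m)
P(W, a) = 7 + (-1592 + W)*(405 + a) (P(W, a) = 7 + (W - 1592)*(a + 405) = 7 + (-1592 + W)*(405 + a))
P(1742, k(11, K(5, -3))) - 1*641684 = (-644753 - 1592*(2/3 - 1*5**2 + 2*5) + 405*1742 + 1742*(2/3 - 1*5**2 + 2*5)) - 1*641684 = (-644753 - 1592*(2/3 - 1*25 + 10) + 705510 + 1742*(2/3 - 1*25 + 10)) - 641684 = (-644753 - 1592*(2/3 - 25 + 10) + 705510 + 1742*(2/3 - 25 + 10)) - 641684 = (-644753 - 1592*(-43/3) + 705510 + 1742*(-43/3)) - 641684 = (-644753 + 68456/3 + 705510 - 74906/3) - 641684 = 58607 - 641684 = -583077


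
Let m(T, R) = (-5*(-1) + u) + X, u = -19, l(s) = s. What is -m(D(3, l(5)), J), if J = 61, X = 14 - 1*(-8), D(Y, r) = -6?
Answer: -8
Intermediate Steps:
X = 22 (X = 14 + 8 = 22)
m(T, R) = 8 (m(T, R) = (-5*(-1) - 19) + 22 = (5 - 19) + 22 = -14 + 22 = 8)
-m(D(3, l(5)), J) = -1*8 = -8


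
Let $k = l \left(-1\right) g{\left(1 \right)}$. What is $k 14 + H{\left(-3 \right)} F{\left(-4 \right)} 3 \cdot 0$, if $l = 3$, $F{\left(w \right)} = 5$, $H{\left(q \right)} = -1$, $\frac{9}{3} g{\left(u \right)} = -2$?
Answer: $28$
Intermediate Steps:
$g{\left(u \right)} = - \frac{2}{3}$ ($g{\left(u \right)} = \frac{1}{3} \left(-2\right) = - \frac{2}{3}$)
$k = 2$ ($k = 3 \left(-1\right) \left(- \frac{2}{3}\right) = \left(-3\right) \left(- \frac{2}{3}\right) = 2$)
$k 14 + H{\left(-3 \right)} F{\left(-4 \right)} 3 \cdot 0 = 2 \cdot 14 + \left(-1\right) 5 \cdot 3 \cdot 0 = 28 - 0 = 28 + 0 = 28$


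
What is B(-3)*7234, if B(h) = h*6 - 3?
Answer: -151914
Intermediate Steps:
B(h) = -3 + 6*h (B(h) = 6*h - 3 = -3 + 6*h)
B(-3)*7234 = (-3 + 6*(-3))*7234 = (-3 - 18)*7234 = -21*7234 = -151914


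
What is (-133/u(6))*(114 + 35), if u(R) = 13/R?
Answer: -118902/13 ≈ -9146.3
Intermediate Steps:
(-133/u(6))*(114 + 35) = (-133/(13/6))*(114 + 35) = -133/(13*(⅙))*149 = -133/13/6*149 = -133*6/13*149 = -798/13*149 = -118902/13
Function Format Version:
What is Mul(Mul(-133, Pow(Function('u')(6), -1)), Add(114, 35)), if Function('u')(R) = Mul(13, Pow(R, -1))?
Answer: Rational(-118902, 13) ≈ -9146.3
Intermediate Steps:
Mul(Mul(-133, Pow(Function('u')(6), -1)), Add(114, 35)) = Mul(Mul(-133, Pow(Mul(13, Pow(6, -1)), -1)), Add(114, 35)) = Mul(Mul(-133, Pow(Mul(13, Rational(1, 6)), -1)), 149) = Mul(Mul(-133, Pow(Rational(13, 6), -1)), 149) = Mul(Mul(-133, Rational(6, 13)), 149) = Mul(Rational(-798, 13), 149) = Rational(-118902, 13)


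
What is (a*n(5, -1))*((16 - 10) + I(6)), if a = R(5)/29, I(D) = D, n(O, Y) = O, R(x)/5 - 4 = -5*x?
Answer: -6300/29 ≈ -217.24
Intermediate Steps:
R(x) = 20 - 25*x (R(x) = 20 + 5*(-5*x) = 20 - 25*x)
a = -105/29 (a = (20 - 25*5)/29 = (20 - 125)*(1/29) = -105*1/29 = -105/29 ≈ -3.6207)
(a*n(5, -1))*((16 - 10) + I(6)) = (-105/29*5)*((16 - 10) + 6) = -525*(6 + 6)/29 = -525/29*12 = -6300/29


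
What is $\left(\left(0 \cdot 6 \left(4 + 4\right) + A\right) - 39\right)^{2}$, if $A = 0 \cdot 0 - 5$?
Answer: $1936$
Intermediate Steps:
$A = -5$ ($A = 0 - 5 = -5$)
$\left(\left(0 \cdot 6 \left(4 + 4\right) + A\right) - 39\right)^{2} = \left(\left(0 \cdot 6 \left(4 + 4\right) - 5\right) - 39\right)^{2} = \left(\left(0 \cdot 6 \cdot 8 - 5\right) - 39\right)^{2} = \left(\left(0 \cdot 48 - 5\right) - 39\right)^{2} = \left(\left(0 - 5\right) - 39\right)^{2} = \left(-5 - 39\right)^{2} = \left(-44\right)^{2} = 1936$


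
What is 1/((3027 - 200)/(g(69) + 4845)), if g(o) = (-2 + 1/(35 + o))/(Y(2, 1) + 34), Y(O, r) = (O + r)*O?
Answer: 20154993/11760320 ≈ 1.7138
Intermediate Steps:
Y(O, r) = O*(O + r)
g(o) = -1/20 + 1/(40*(35 + o)) (g(o) = (-2 + 1/(35 + o))/(2*(2 + 1) + 34) = (-2 + 1/(35 + o))/(2*3 + 34) = (-2 + 1/(35 + o))/(6 + 34) = (-2 + 1/(35 + o))/40 = (-2 + 1/(35 + o))*(1/40) = -1/20 + 1/(40*(35 + o)))
1/((3027 - 200)/(g(69) + 4845)) = 1/((3027 - 200)/((-69 - 2*69)/(40*(35 + 69)) + 4845)) = 1/(2827/((1/40)*(-69 - 138)/104 + 4845)) = 1/(2827/((1/40)*(1/104)*(-207) + 4845)) = 1/(2827/(-207/4160 + 4845)) = 1/(2827/(20154993/4160)) = 1/(2827*(4160/20154993)) = 1/(11760320/20154993) = 20154993/11760320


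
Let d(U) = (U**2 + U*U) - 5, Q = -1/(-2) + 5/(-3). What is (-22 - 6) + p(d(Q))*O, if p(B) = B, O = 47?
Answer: -2431/18 ≈ -135.06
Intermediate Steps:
Q = -7/6 (Q = -1*(-1/2) + 5*(-1/3) = 1/2 - 5/3 = -7/6 ≈ -1.1667)
d(U) = -5 + 2*U**2 (d(U) = (U**2 + U**2) - 5 = 2*U**2 - 5 = -5 + 2*U**2)
(-22 - 6) + p(d(Q))*O = (-22 - 6) + (-5 + 2*(-7/6)**2)*47 = -28 + (-5 + 2*(49/36))*47 = -28 + (-5 + 49/18)*47 = -28 - 41/18*47 = -28 - 1927/18 = -2431/18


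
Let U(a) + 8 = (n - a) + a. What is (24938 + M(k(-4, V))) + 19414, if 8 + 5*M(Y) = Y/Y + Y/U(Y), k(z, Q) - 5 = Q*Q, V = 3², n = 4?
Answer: 443463/10 ≈ 44346.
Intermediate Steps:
V = 9
U(a) = -4 (U(a) = -8 + ((4 - a) + a) = -8 + 4 = -4)
k(z, Q) = 5 + Q² (k(z, Q) = 5 + Q*Q = 5 + Q²)
M(Y) = -7/5 - Y/20 (M(Y) = -8/5 + (Y/Y + Y/(-4))/5 = -8/5 + (1 + Y*(-¼))/5 = -8/5 + (1 - Y/4)/5 = -8/5 + (⅕ - Y/20) = -7/5 - Y/20)
(24938 + M(k(-4, V))) + 19414 = (24938 + (-7/5 - (5 + 9²)/20)) + 19414 = (24938 + (-7/5 - (5 + 81)/20)) + 19414 = (24938 + (-7/5 - 1/20*86)) + 19414 = (24938 + (-7/5 - 43/10)) + 19414 = (24938 - 57/10) + 19414 = 249323/10 + 19414 = 443463/10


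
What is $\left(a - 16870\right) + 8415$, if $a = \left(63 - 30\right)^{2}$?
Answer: $-7366$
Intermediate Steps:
$a = 1089$ ($a = 33^{2} = 1089$)
$\left(a - 16870\right) + 8415 = \left(1089 - 16870\right) + 8415 = -15781 + 8415 = -7366$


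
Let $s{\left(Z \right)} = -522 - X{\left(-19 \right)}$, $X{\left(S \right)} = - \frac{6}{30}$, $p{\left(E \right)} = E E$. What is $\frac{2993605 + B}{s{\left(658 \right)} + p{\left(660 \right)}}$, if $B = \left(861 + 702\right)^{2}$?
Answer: $\frac{27182870}{2175391} \approx 12.496$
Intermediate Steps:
$p{\left(E \right)} = E^{2}$
$B = 2442969$ ($B = 1563^{2} = 2442969$)
$X{\left(S \right)} = - \frac{1}{5}$ ($X{\left(S \right)} = \left(-6\right) \frac{1}{30} = - \frac{1}{5}$)
$s{\left(Z \right)} = - \frac{2609}{5}$ ($s{\left(Z \right)} = -522 - - \frac{1}{5} = -522 + \frac{1}{5} = - \frac{2609}{5}$)
$\frac{2993605 + B}{s{\left(658 \right)} + p{\left(660 \right)}} = \frac{2993605 + 2442969}{- \frac{2609}{5} + 660^{2}} = \frac{5436574}{- \frac{2609}{5} + 435600} = \frac{5436574}{\frac{2175391}{5}} = 5436574 \cdot \frac{5}{2175391} = \frac{27182870}{2175391}$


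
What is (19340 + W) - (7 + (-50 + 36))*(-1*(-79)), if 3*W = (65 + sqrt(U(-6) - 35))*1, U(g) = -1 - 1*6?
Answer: 59744/3 + I*sqrt(42)/3 ≈ 19915.0 + 2.1602*I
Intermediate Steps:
U(g) = -7 (U(g) = -1 - 6 = -7)
W = 65/3 + I*sqrt(42)/3 (W = ((65 + sqrt(-7 - 35))*1)/3 = ((65 + sqrt(-42))*1)/3 = ((65 + I*sqrt(42))*1)/3 = (65 + I*sqrt(42))/3 = 65/3 + I*sqrt(42)/3 ≈ 21.667 + 2.1602*I)
(19340 + W) - (7 + (-50 + 36))*(-1*(-79)) = (19340 + (65/3 + I*sqrt(42)/3)) - (7 + (-50 + 36))*(-1*(-79)) = (58085/3 + I*sqrt(42)/3) - (7 - 14)*79 = (58085/3 + I*sqrt(42)/3) - (-7)*79 = (58085/3 + I*sqrt(42)/3) - 1*(-553) = (58085/3 + I*sqrt(42)/3) + 553 = 59744/3 + I*sqrt(42)/3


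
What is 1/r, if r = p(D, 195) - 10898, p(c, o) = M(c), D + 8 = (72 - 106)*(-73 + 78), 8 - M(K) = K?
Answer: -1/10712 ≈ -9.3353e-5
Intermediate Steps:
M(K) = 8 - K
D = -178 (D = -8 + (72 - 106)*(-73 + 78) = -8 - 34*5 = -8 - 170 = -178)
p(c, o) = 8 - c
r = -10712 (r = (8 - 1*(-178)) - 10898 = (8 + 178) - 10898 = 186 - 10898 = -10712)
1/r = 1/(-10712) = -1/10712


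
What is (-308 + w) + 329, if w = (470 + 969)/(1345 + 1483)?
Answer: 60827/2828 ≈ 21.509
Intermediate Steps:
w = 1439/2828 ≈ 0.50884
(-308 + w) + 329 = (-308 + 1439/2828) + 329 = -869585/2828 + 329 = 60827/2828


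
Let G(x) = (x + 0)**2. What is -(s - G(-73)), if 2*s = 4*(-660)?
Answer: 6649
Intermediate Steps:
G(x) = x**2
s = -1320 (s = (4*(-660))/2 = (1/2)*(-2640) = -1320)
-(s - G(-73)) = -(-1320 - 1*(-73)**2) = -(-1320 - 1*5329) = -(-1320 - 5329) = -1*(-6649) = 6649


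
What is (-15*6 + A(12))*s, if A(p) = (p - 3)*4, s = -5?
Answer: 270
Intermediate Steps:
A(p) = -12 + 4*p (A(p) = (-3 + p)*4 = -12 + 4*p)
(-15*6 + A(12))*s = (-15*6 + (-12 + 4*12))*(-5) = (-90 + (-12 + 48))*(-5) = (-90 + 36)*(-5) = -54*(-5) = 270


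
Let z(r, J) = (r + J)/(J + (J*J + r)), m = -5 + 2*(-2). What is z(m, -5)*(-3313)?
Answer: 46382/11 ≈ 4216.5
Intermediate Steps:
m = -9 (m = -5 - 4 = -9)
z(r, J) = (J + r)/(J + r + J²) (z(r, J) = (J + r)/(J + (J² + r)) = (J + r)/(J + (r + J²)) = (J + r)/(J + r + J²))
z(m, -5)*(-3313) = ((-5 - 9)/(-5 - 9 + (-5)²))*(-3313) = (-14/(-5 - 9 + 25))*(-3313) = (-14/11)*(-3313) = ((1/11)*(-14))*(-3313) = -14/11*(-3313) = 46382/11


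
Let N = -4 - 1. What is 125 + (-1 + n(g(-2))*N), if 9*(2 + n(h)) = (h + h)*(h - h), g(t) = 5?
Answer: 134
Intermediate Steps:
N = -5
n(h) = -2 (n(h) = -2 + ((h + h)*(h - h))/9 = -2 + ((2*h)*0)/9 = -2 + (1/9)*0 = -2 + 0 = -2)
125 + (-1 + n(g(-2))*N) = 125 + (-1 - 2*(-5)) = 125 + (-1 + 10) = 125 + 9 = 134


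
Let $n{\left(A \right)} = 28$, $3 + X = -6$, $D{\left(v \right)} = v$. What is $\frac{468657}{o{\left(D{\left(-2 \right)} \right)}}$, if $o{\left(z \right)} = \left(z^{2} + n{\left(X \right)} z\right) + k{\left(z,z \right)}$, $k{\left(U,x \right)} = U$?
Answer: $- \frac{52073}{6} \approx -8678.8$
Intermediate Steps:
$X = -9$ ($X = -3 - 6 = -9$)
$o{\left(z \right)} = z^{2} + 29 z$ ($o{\left(z \right)} = \left(z^{2} + 28 z\right) + z = z^{2} + 29 z$)
$\frac{468657}{o{\left(D{\left(-2 \right)} \right)}} = \frac{468657}{\left(-2\right) \left(29 - 2\right)} = \frac{468657}{\left(-2\right) 27} = \frac{468657}{-54} = 468657 \left(- \frac{1}{54}\right) = - \frac{52073}{6}$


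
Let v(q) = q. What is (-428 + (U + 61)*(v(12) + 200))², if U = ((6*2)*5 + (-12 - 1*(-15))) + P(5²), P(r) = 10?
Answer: 782880400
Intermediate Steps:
U = 73 (U = ((6*2)*5 + (-12 - 1*(-15))) + 10 = (12*5 + (-12 + 15)) + 10 = (60 + 3) + 10 = 63 + 10 = 73)
(-428 + (U + 61)*(v(12) + 200))² = (-428 + (73 + 61)*(12 + 200))² = (-428 + 134*212)² = (-428 + 28408)² = 27980² = 782880400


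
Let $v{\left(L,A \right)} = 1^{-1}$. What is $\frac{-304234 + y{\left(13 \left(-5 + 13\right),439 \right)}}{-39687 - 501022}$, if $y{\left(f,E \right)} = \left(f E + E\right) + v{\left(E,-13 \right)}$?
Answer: $\frac{258138}{540709} \approx 0.47741$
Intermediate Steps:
$v{\left(L,A \right)} = 1$
$y{\left(f,E \right)} = 1 + E + E f$ ($y{\left(f,E \right)} = \left(f E + E\right) + 1 = \left(E f + E\right) + 1 = \left(E + E f\right) + 1 = 1 + E + E f$)
$\frac{-304234 + y{\left(13 \left(-5 + 13\right),439 \right)}}{-39687 - 501022} = \frac{-304234 + \left(1 + 439 + 439 \cdot 13 \left(-5 + 13\right)\right)}{-39687 - 501022} = \frac{-304234 + \left(1 + 439 + 439 \cdot 13 \cdot 8\right)}{-540709} = \left(-304234 + \left(1 + 439 + 439 \cdot 104\right)\right) \left(- \frac{1}{540709}\right) = \left(-304234 + \left(1 + 439 + 45656\right)\right) \left(- \frac{1}{540709}\right) = \left(-304234 + 46096\right) \left(- \frac{1}{540709}\right) = \left(-258138\right) \left(- \frac{1}{540709}\right) = \frac{258138}{540709}$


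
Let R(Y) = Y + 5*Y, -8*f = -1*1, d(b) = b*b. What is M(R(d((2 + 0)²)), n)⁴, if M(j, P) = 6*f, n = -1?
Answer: 81/256 ≈ 0.31641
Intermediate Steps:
d(b) = b²
f = ⅛ (f = -(-1)/8 = -⅛*(-1) = ⅛ ≈ 0.12500)
R(Y) = 6*Y
M(j, P) = ¾ (M(j, P) = 6*(⅛) = ¾)
M(R(d((2 + 0)²)), n)⁴ = (¾)⁴ = 81/256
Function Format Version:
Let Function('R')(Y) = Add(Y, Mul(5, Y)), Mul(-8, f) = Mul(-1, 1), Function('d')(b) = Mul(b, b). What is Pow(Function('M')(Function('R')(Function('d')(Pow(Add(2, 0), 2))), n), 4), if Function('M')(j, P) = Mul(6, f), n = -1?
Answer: Rational(81, 256) ≈ 0.31641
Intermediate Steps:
Function('d')(b) = Pow(b, 2)
f = Rational(1, 8) (f = Mul(Rational(-1, 8), Mul(-1, 1)) = Mul(Rational(-1, 8), -1) = Rational(1, 8) ≈ 0.12500)
Function('R')(Y) = Mul(6, Y)
Function('M')(j, P) = Rational(3, 4) (Function('M')(j, P) = Mul(6, Rational(1, 8)) = Rational(3, 4))
Pow(Function('M')(Function('R')(Function('d')(Pow(Add(2, 0), 2))), n), 4) = Pow(Rational(3, 4), 4) = Rational(81, 256)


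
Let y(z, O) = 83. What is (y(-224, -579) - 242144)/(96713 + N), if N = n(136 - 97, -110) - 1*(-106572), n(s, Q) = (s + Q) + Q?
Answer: -242061/203104 ≈ -1.1918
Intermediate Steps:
n(s, Q) = s + 2*Q (n(s, Q) = (Q + s) + Q = s + 2*Q)
N = 106391 (N = ((136 - 97) + 2*(-110)) - 1*(-106572) = (39 - 220) + 106572 = -181 + 106572 = 106391)
(y(-224, -579) - 242144)/(96713 + N) = (83 - 242144)/(96713 + 106391) = -242061/203104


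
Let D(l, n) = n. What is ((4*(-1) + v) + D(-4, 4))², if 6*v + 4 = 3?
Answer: 1/36 ≈ 0.027778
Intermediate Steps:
v = -⅙ (v = -⅔ + (⅙)*3 = -⅔ + ½ = -⅙ ≈ -0.16667)
((4*(-1) + v) + D(-4, 4))² = ((4*(-1) - ⅙) + 4)² = ((-4 - ⅙) + 4)² = (-25/6 + 4)² = (-⅙)² = 1/36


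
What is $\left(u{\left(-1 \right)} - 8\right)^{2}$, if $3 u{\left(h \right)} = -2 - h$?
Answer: $\frac{625}{9} \approx 69.444$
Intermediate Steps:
$u{\left(h \right)} = - \frac{2}{3} - \frac{h}{3}$ ($u{\left(h \right)} = \frac{-2 - h}{3} = - \frac{2}{3} - \frac{h}{3}$)
$\left(u{\left(-1 \right)} - 8\right)^{2} = \left(\left(- \frac{2}{3} - - \frac{1}{3}\right) - 8\right)^{2} = \left(\left(- \frac{2}{3} + \frac{1}{3}\right) - 8\right)^{2} = \left(- \frac{1}{3} - 8\right)^{2} = \left(- \frac{25}{3}\right)^{2} = \frac{625}{9}$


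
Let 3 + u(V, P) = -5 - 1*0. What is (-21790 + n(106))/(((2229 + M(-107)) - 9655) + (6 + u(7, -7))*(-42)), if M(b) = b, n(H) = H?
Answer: 556/191 ≈ 2.9110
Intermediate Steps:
u(V, P) = -8 (u(V, P) = -3 + (-5 - 1*0) = -3 + (-5 + 0) = -3 - 5 = -8)
(-21790 + n(106))/(((2229 + M(-107)) - 9655) + (6 + u(7, -7))*(-42)) = (-21790 + 106)/(((2229 - 107) - 9655) + (6 - 8)*(-42)) = -21684/((2122 - 9655) - 2*(-42)) = -21684/(-7533 + 84) = -21684/(-7449) = -21684*(-1/7449) = 556/191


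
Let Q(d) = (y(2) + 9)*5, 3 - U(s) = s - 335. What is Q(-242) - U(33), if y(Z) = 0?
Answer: -260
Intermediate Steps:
U(s) = 338 - s (U(s) = 3 - (s - 335) = 3 - (-335 + s) = 3 + (335 - s) = 338 - s)
Q(d) = 45 (Q(d) = (0 + 9)*5 = 9*5 = 45)
Q(-242) - U(33) = 45 - (338 - 1*33) = 45 - (338 - 33) = 45 - 1*305 = 45 - 305 = -260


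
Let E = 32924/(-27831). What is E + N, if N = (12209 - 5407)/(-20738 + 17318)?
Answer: -2648303/834930 ≈ -3.1719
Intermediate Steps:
E = -32924/27831 (E = 32924*(-1/27831) = -32924/27831 ≈ -1.1830)
N = -179/90 (N = 6802/(-3420) = 6802*(-1/3420) = -179/90 ≈ -1.9889)
E + N = -32924/27831 - 179/90 = -2648303/834930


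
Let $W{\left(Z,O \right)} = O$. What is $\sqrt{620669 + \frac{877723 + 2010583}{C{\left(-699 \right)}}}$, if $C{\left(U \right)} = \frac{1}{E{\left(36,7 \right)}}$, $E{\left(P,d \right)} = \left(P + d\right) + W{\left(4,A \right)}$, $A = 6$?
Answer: $\sqrt{142147663} \approx 11923.0$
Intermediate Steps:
$E{\left(P,d \right)} = 6 + P + d$ ($E{\left(P,d \right)} = \left(P + d\right) + 6 = 6 + P + d$)
$C{\left(U \right)} = \frac{1}{49}$ ($C{\left(U \right)} = \frac{1}{6 + 36 + 7} = \frac{1}{49}$)
$\sqrt{620669 + \frac{877723 + 2010583}{C{\left(-699 \right)}}} = \sqrt{620669 + \left(877723 + 2010583\right) \frac{1}{\frac{1}{49}}} = \sqrt{620669 + 2888306 \cdot 49} = \sqrt{620669 + 141526994} = \sqrt{142147663}$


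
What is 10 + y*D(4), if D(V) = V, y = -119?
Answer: -466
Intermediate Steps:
10 + y*D(4) = 10 - 119*4 = 10 - 476 = -466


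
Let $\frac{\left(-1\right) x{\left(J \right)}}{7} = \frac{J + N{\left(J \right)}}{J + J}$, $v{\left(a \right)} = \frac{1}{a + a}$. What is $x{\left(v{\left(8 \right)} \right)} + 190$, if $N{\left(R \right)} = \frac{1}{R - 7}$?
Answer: $\frac{43195}{222} \approx 194.57$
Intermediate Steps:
$v{\left(a \right)} = \frac{1}{2 a}$
$N{\left(R \right)} = \frac{1}{-7 + R}$
$x{\left(J \right)} = - \frac{7 \left(J + \frac{1}{-7 + J}\right)}{2 J}$ ($x{\left(J \right)} = - 7 \frac{J + \frac{1}{-7 + J}}{J + J} = - 7 \frac{J + \frac{1}{-7 + J}}{2 J} = - \frac{7 \left(J + \frac{1}{-7 + J}\right)}{2 J}$)
$x{\left(v{\left(8 \right)} \right)} + 190 = \frac{7 \left(-1 - \frac{1}{2 \cdot 8} \left(-7 + \frac{1}{2 \cdot 8}\right)\right)}{2 \frac{1}{2 \cdot 8} \left(-7 + \frac{1}{2 \cdot 8}\right)} + 190 = \frac{7 \left(-1 - \frac{1}{2} \cdot \frac{1}{8} \left(-7 + \frac{1}{2} \cdot \frac{1}{8}\right)\right)}{2 \cdot \frac{1}{2} \cdot \frac{1}{8} \left(-7 + \frac{1}{2} \cdot \frac{1}{8}\right)} + 190 = \frac{7 \frac{1}{\frac{1}{16}} \left(-1 - \frac{-7 + \frac{1}{16}}{16}\right)}{2 \left(-7 + \frac{1}{16}\right)} + 190 = \frac{7}{2} \cdot 16 \frac{1}{- \frac{111}{16}} \left(-1 - \frac{1}{16} \left(- \frac{111}{16}\right)\right) + 190 = \frac{7}{2} \cdot 16 \left(- \frac{16}{111}\right) \left(-1 + \frac{111}{256}\right) + 190 = \frac{7}{2} \cdot 16 \left(- \frac{16}{111}\right) \left(- \frac{145}{256}\right) + 190 = \frac{1015}{222} + 190 = \frac{43195}{222}$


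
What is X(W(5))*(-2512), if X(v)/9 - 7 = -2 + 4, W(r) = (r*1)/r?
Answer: -203472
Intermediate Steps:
W(r) = 1 (W(r) = r/r = 1)
X(v) = 81 (X(v) = 63 + 9*(-2 + 4) = 63 + 9*2 = 63 + 18 = 81)
X(W(5))*(-2512) = 81*(-2512) = -203472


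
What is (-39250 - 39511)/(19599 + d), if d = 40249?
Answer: -78761/59848 ≈ -1.3160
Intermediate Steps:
(-39250 - 39511)/(19599 + d) = (-39250 - 39511)/(19599 + 40249) = -78761/59848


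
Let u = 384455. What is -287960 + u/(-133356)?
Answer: -38401578215/133356 ≈ -2.8796e+5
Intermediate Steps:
-287960 + u/(-133356) = -287960 + 384455/(-133356) = -287960 + 384455*(-1/133356) = -287960 - 384455/133356 = -38401578215/133356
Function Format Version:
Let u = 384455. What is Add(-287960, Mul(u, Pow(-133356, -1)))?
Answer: Rational(-38401578215, 133356) ≈ -2.8796e+5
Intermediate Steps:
Add(-287960, Mul(u, Pow(-133356, -1))) = Add(-287960, Mul(384455, Pow(-133356, -1))) = Add(-287960, Mul(384455, Rational(-1, 133356))) = Add(-287960, Rational(-384455, 133356)) = Rational(-38401578215, 133356)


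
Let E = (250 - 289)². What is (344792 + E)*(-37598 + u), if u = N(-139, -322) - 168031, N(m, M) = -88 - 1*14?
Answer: -71247319803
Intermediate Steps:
N(m, M) = -102 (N(m, M) = -88 - 14 = -102)
u = -168133 (u = -102 - 168031 = -168133)
E = 1521 (E = (-39)² = 1521)
(344792 + E)*(-37598 + u) = (344792 + 1521)*(-37598 - 168133) = 346313*(-205731) = -71247319803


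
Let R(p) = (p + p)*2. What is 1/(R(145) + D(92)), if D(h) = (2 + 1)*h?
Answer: 1/856 ≈ 0.0011682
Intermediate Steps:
D(h) = 3*h
R(p) = 4*p (R(p) = (2*p)*2 = 4*p)
1/(R(145) + D(92)) = 1/(4*145 + 3*92) = 1/(580 + 276) = 1/856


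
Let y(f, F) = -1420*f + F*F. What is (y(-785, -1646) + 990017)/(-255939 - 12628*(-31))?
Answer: 4814033/135529 ≈ 35.520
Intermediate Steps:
y(f, F) = F² - 1420*f (y(f, F) = -1420*f + F² = F² - 1420*f)
(y(-785, -1646) + 990017)/(-255939 - 12628*(-31)) = (((-1646)² - 1420*(-785)) + 990017)/(-255939 - 12628*(-31)) = ((2709316 + 1114700) + 990017)/(-255939 + 391468) = (3824016 + 990017)/135529 = 4814033*(1/135529) = 4814033/135529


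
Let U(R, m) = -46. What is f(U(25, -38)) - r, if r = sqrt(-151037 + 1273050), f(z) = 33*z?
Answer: -1518 - sqrt(1122013) ≈ -2577.3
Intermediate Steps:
r = sqrt(1122013) ≈ 1059.3
f(U(25, -38)) - r = 33*(-46) - sqrt(1122013) = -1518 - sqrt(1122013)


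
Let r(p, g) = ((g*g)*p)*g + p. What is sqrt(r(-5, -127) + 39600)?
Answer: 3*sqrt(1142390) ≈ 3206.5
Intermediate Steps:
r(p, g) = p + p*g**3 (r(p, g) = (g**2*p)*g + p = (p*g**2)*g + p = p*g**3 + p = p + p*g**3)
sqrt(r(-5, -127) + 39600) = sqrt(-5*(1 + (-127)**3) + 39600) = sqrt(-5*(1 - 2048383) + 39600) = sqrt(-5*(-2048382) + 39600) = sqrt(10241910 + 39600) = sqrt(10281510) = 3*sqrt(1142390)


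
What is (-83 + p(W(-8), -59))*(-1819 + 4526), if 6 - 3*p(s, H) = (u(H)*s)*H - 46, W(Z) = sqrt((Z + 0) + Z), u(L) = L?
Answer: -533279/3 - 37692268*I/3 ≈ -1.7776e+5 - 1.2564e+7*I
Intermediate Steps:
W(Z) = sqrt(2)*sqrt(Z) (W(Z) = sqrt(Z + Z) = sqrt(2*Z) = sqrt(2)*sqrt(Z))
p(s, H) = 52/3 - s*H**2/3 (p(s, H) = 2 - ((H*s)*H - 46)/3 = 2 - (s*H**2 - 46)/3 = 2 - (-46 + s*H**2)/3 = 2 + (46/3 - s*H**2/3) = 52/3 - s*H**2/3)
(-83 + p(W(-8), -59))*(-1819 + 4526) = (-83 + (52/3 - 1/3*sqrt(2)*sqrt(-8)*(-59)**2))*(-1819 + 4526) = (-83 + (52/3 - 1/3*sqrt(2)*(2*I*sqrt(2))*3481))*2707 = (-83 + (52/3 - 1/3*4*I*3481))*2707 = (-83 + (52/3 - 13924*I/3))*2707 = (-197/3 - 13924*I/3)*2707 = -533279/3 - 37692268*I/3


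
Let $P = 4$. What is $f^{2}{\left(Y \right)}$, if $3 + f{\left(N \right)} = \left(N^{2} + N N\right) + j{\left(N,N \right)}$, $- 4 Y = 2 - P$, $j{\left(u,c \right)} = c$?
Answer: $4$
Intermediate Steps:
$Y = \frac{1}{2}$ ($Y = - \frac{2 - 4}{4} = \left(- \frac{1}{4}\right) \left(-2\right) = \frac{1}{2} \approx 0.5$)
$f{\left(N \right)} = -3 + N + 2 N^{2}$ ($f{\left(N \right)} = -3 + \left(\left(N^{2} + N N\right) + N\right) = -3 + \left(\left(N^{2} + N^{2}\right) + N\right) = -3 + \left(2 N^{2} + N\right) = -3 + \left(N + 2 N^{2}\right) = -3 + N + 2 N^{2}$)
$f^{2}{\left(Y \right)} = \left(-3 + \frac{1}{2} + \frac{2}{4}\right)^{2} = \left(-3 + \frac{1}{2} + 2 \cdot \frac{1}{4}\right)^{2} = \left(-3 + \frac{1}{2} + \frac{1}{2}\right)^{2} = \left(-2\right)^{2} = 4$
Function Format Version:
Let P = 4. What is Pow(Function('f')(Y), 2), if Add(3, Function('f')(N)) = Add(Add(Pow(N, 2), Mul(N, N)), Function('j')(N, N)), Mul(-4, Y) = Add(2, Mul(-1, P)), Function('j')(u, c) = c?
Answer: 4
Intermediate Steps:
Y = Rational(1, 2) (Y = Mul(Rational(-1, 4), Add(2, Mul(-1, 4))) = Mul(Rational(-1, 4), Add(2, -4)) = Mul(Rational(-1, 4), -2) = Rational(1, 2) ≈ 0.50000)
Function('f')(N) = Add(-3, N, Mul(2, Pow(N, 2))) (Function('f')(N) = Add(-3, Add(Add(Pow(N, 2), Mul(N, N)), N)) = Add(-3, Add(Add(Pow(N, 2), Pow(N, 2)), N)) = Add(-3, Add(Mul(2, Pow(N, 2)), N)) = Add(-3, Add(N, Mul(2, Pow(N, 2)))) = Add(-3, N, Mul(2, Pow(N, 2))))
Pow(Function('f')(Y), 2) = Pow(Add(-3, Rational(1, 2), Mul(2, Pow(Rational(1, 2), 2))), 2) = Pow(Add(-3, Rational(1, 2), Mul(2, Rational(1, 4))), 2) = Pow(Add(-3, Rational(1, 2), Rational(1, 2)), 2) = Pow(-2, 2) = 4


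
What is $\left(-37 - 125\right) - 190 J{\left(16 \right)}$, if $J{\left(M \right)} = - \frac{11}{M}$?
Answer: $- \frac{251}{8} \approx -31.375$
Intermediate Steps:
$\left(-37 - 125\right) - 190 J{\left(16 \right)} = \left(-37 - 125\right) - 190 \left(- \frac{11}{16}\right) = -162 - 190 \left(\left(-11\right) \frac{1}{16}\right) = -162 - - \frac{1045}{8} = -162 + \frac{1045}{8} = - \frac{251}{8}$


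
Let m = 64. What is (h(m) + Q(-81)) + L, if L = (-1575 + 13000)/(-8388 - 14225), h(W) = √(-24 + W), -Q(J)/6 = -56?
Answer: 7586543/22613 + 2*√10 ≈ 341.82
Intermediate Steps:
Q(J) = 336 (Q(J) = -6*(-56) = 336)
L = -11425/22613 (L = 11425/(-22613) = 11425*(-1/22613) = -11425/22613 ≈ -0.50524)
(h(m) + Q(-81)) + L = (√(-24 + 64) + 336) - 11425/22613 = (√40 + 336) - 11425/22613 = (2*√10 + 336) - 11425/22613 = (336 + 2*√10) - 11425/22613 = 7586543/22613 + 2*√10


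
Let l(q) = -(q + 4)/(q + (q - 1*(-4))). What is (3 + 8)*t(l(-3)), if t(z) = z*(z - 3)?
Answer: -55/4 ≈ -13.750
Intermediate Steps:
l(q) = -(4 + q)/(4 + 2*q) (l(q) = -(4 + q)/(q + (q + 4)) = -(4 + q)/(q + (4 + q)) = -(4 + q)/(4 + 2*q))
t(z) = z*(-3 + z)
(3 + 8)*t(l(-3)) = (3 + 8)*(((-4 - 1*(-3))/(2*(2 - 3)))*(-3 + (-4 - 1*(-3))/(2*(2 - 3)))) = 11*(((½)*(-4 + 3)/(-1))*(-3 + (½)*(-4 + 3)/(-1))) = 11*(((½)*(-1)*(-1))*(-3 + (½)*(-1)*(-1))) = 11*((-3 + ½)/2) = 11*((½)*(-5/2)) = 11*(-5/4) = -55/4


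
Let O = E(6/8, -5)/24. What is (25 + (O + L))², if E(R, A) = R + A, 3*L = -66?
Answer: 73441/9216 ≈ 7.9689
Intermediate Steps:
L = -22 (L = (⅓)*(-66) = -22)
E(R, A) = A + R
O = -17/96 (O = (-5 + 6/8)/24 = (-5 + 6*(⅛))*(1/24) = (-5 + ¾)*(1/24) = -17/4*1/24 = -17/96 ≈ -0.17708)
(25 + (O + L))² = (25 + (-17/96 - 22))² = (25 - 2129/96)² = (271/96)² = 73441/9216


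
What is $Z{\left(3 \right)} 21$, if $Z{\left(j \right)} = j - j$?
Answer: $0$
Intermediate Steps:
$Z{\left(j \right)} = 0$
$Z{\left(3 \right)} 21 = 0 \cdot 21 = 0$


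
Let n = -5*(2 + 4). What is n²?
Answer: 900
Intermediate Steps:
n = -30 (n = -5*6 = -30)
n² = (-30)² = 900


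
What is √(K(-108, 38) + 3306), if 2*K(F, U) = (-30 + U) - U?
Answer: √3291 ≈ 57.367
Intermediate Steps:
K(F, U) = -15 (K(F, U) = ((-30 + U) - U)/2 = (½)*(-30) = -15)
√(K(-108, 38) + 3306) = √(-15 + 3306) = √3291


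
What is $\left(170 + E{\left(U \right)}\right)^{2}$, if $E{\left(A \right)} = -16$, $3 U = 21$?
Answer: $23716$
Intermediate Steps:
$U = 7$ ($U = \frac{1}{3} \cdot 21 = 7$)
$\left(170 + E{\left(U \right)}\right)^{2} = \left(170 - 16\right)^{2} = 154^{2} = 23716$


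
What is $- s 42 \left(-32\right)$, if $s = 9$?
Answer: $12096$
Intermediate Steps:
$- s 42 \left(-32\right) = - 9 \cdot 42 \left(-32\right) = - 378 \left(-32\right) = \left(-1\right) \left(-12096\right) = 12096$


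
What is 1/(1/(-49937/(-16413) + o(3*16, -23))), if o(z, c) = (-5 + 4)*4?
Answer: -15715/16413 ≈ -0.95747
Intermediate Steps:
o(z, c) = -4 (o(z, c) = -1*4 = -4)
1/(1/(-49937/(-16413) + o(3*16, -23))) = 1/(1/(-49937/(-16413) - 4)) = 1/(1/(-49937*(-1/16413) - 4)) = 1/(1/(49937/16413 - 4)) = 1/(1/(-15715/16413)) = 1/(-16413/15715) = -15715/16413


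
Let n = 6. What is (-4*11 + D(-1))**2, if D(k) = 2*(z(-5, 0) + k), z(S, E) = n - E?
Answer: 1156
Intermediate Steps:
z(S, E) = 6 - E
D(k) = 12 + 2*k (D(k) = 2*((6 - 1*0) + k) = 2*((6 + 0) + k) = 2*(6 + k) = 12 + 2*k)
(-4*11 + D(-1))**2 = (-4*11 + (12 + 2*(-1)))**2 = (-44 + (12 - 2))**2 = (-44 + 10)**2 = (-34)**2 = 1156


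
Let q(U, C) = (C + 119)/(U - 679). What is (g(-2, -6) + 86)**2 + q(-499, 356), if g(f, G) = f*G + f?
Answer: 571367/62 ≈ 9215.6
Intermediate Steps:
q(U, C) = (119 + C)/(-679 + U)
g(f, G) = f + G*f (g(f, G) = G*f + f = f + G*f)
(g(-2, -6) + 86)**2 + q(-499, 356) = (-2*(1 - 6) + 86)**2 + (119 + 356)/(-679 - 499) = (-2*(-5) + 86)**2 + 475/(-1178) = (10 + 86)**2 - 1/1178*475 = 96**2 - 25/62 = 9216 - 25/62 = 571367/62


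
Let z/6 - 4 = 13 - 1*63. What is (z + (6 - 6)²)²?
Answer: 76176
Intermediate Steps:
z = -276 (z = 24 + 6*(13 - 1*63) = 24 + 6*(13 - 63) = 24 + 6*(-50) = 24 - 300 = -276)
(z + (6 - 6)²)² = (-276 + (6 - 6)²)² = (-276 + 0²)² = (-276 + 0)² = (-276)² = 76176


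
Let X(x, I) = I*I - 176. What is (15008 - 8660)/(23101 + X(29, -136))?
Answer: 2116/13807 ≈ 0.15326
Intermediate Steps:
X(x, I) = -176 + I² (X(x, I) = I² - 176 = -176 + I²)
(15008 - 8660)/(23101 + X(29, -136)) = (15008 - 8660)/(23101 + (-176 + (-136)²)) = 6348/(23101 + (-176 + 18496)) = 6348/(23101 + 18320) = 6348/41421 = 6348*(1/41421) = 2116/13807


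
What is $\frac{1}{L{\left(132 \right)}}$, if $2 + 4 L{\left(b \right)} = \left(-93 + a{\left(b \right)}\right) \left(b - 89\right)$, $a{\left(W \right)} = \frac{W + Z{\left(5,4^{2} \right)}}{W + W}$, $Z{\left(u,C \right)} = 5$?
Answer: $- \frac{1056}{1050373} \approx -0.0010054$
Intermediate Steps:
$a{\left(W \right)} = \frac{5 + W}{2 W}$ ($a{\left(W \right)} = \frac{W + 5}{W + W} = \frac{5 + W}{2 W}$)
$L{\left(b \right)} = - \frac{1}{2} + \frac{\left(-93 + \frac{5 + b}{2 b}\right) \left(-89 + b\right)}{4}$ ($L{\left(b \right)} = - \frac{1}{2} + \frac{\left(-93 + \frac{5 + b}{2 b}\right) \left(b - 89\right)}{4} = - \frac{1}{2} + \frac{\left(-93 + \frac{5 + b}{2 b}\right) \left(-89 + b\right)}{4}$)
$\frac{1}{L{\left(132 \right)}} = \frac{1}{\frac{1}{8} \cdot \frac{1}{132} \left(-445 - 185 \cdot 132^{2} + 16466 \cdot 132\right)} = \frac{1}{\frac{1}{8} \cdot \frac{1}{132} \left(-445 - 3223440 + 2173512\right)} = \frac{1}{\frac{1}{8} \cdot \frac{1}{132} \left(-1050373\right)} = \frac{1}{- \frac{1050373}{1056}} = - \frac{1056}{1050373}$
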